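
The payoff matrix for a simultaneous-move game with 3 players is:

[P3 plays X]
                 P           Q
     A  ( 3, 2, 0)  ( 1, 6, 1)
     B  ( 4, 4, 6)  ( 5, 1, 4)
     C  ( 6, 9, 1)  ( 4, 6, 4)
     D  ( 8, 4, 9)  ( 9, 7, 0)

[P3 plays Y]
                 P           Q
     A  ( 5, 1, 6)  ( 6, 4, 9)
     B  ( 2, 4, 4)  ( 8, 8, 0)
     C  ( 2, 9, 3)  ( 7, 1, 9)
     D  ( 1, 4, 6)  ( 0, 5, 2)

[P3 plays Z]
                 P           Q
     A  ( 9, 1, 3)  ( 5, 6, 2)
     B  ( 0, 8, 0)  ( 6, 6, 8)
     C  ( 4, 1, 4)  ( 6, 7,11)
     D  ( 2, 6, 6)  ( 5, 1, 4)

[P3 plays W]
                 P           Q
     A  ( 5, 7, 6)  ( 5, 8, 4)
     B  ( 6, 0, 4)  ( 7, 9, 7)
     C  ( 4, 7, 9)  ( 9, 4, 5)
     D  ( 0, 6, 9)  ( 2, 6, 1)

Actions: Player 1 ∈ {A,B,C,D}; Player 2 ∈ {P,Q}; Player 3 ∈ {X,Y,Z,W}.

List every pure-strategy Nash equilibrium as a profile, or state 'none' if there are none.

Nash profiles: (C,Q,Z)

(A,P,X): not NE [P1→D gives 8>3; P2→Q gives 6>2; P3→W gives 6>0]
(A,P,Y): not NE [P2→Q gives 4>1]
(A,P,Z): not NE [P2→Q gives 6>1; P3→W gives 6>3]
(A,P,W): not NE [P1→B gives 6>5; P2→Q gives 8>7]
(A,Q,X): not NE [P1→D gives 9>1; P3→Y gives 9>1]
(A,Q,Y): not NE [P1→B gives 8>6]
(A,Q,Z): not NE [P1→C gives 6>5; P3→Y gives 9>2]
(A,Q,W): not NE [P1→C gives 9>5; P3→Y gives 9>4]
(B,P,X): not NE [P1→D gives 8>4]
(B,P,Y): not NE [P1→A gives 5>2; P2→Q gives 8>4; P3→X gives 6>4]
(B,P,Z): not NE [P1→A gives 9>0; P3→X gives 6>0]
(B,P,W): not NE [P2→Q gives 9>0; P3→X gives 6>4]
(B,Q,X): not NE [P1→D gives 9>5; P2→P gives 4>1; P3→Z gives 8>4]
(B,Q,Y): not NE [P3→Z gives 8>0]
(B,Q,Z): not NE [P2→P gives 8>6]
(B,Q,W): not NE [P1→C gives 9>7; P3→Z gives 8>7]
(C,P,X): not NE [P1→D gives 8>6; P3→W gives 9>1]
(C,P,Y): not NE [P1→A gives 5>2; P3→W gives 9>3]
(C,P,Z): not NE [P1→A gives 9>4; P2→Q gives 7>1; P3→W gives 9>4]
(C,P,W): not NE [P1→B gives 6>4]
(C,Q,X): not NE [P1→D gives 9>4; P2→P gives 9>6; P3→Z gives 11>4]
(C,Q,Y): not NE [P1→B gives 8>7; P2→P gives 9>1; P3→Z gives 11>9]
(C,Q,Z): NE
(C,Q,W): not NE [P2→P gives 7>4; P3→Z gives 11>5]
(D,P,X): not NE [P2→Q gives 7>4]
(D,P,Y): not NE [P1→A gives 5>1; P2→Q gives 5>4; P3→W gives 9>6]
(D,P,Z): not NE [P1→A gives 9>2; P3→W gives 9>6]
(D,P,W): not NE [P1→B gives 6>0]
(D,Q,X): not NE [P3→Z gives 4>0]
(D,Q,Y): not NE [P1→B gives 8>0; P3→Z gives 4>2]
(D,Q,Z): not NE [P1→C gives 6>5; P2→P gives 6>1]
(D,Q,W): not NE [P1→C gives 9>2; P3→Z gives 4>1]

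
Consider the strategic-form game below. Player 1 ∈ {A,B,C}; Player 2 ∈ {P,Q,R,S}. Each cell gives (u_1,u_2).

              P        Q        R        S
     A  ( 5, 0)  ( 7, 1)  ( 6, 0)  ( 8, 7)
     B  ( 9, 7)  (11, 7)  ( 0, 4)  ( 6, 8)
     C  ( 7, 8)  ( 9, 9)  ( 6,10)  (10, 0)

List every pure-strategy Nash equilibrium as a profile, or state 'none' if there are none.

(A,P): not NE [P1→B gives 9>5; P2→S gives 7>0]
(A,Q): not NE [P1→B gives 11>7; P2→S gives 7>1]
(A,R): not NE [P2→S gives 7>0]
(A,S): not NE [P1→C gives 10>8]
(B,P): not NE [P2→S gives 8>7]
(B,Q): not NE [P2→S gives 8>7]
(B,R): not NE [P1→C gives 6>0; P2→S gives 8>4]
(B,S): not NE [P1→C gives 10>6]
(C,P): not NE [P1→B gives 9>7; P2→R gives 10>8]
(C,Q): not NE [P1→B gives 11>9; P2→R gives 10>9]
(C,R): NE
(C,S): not NE [P2→R gives 10>0]

PSNE = {(C,R)}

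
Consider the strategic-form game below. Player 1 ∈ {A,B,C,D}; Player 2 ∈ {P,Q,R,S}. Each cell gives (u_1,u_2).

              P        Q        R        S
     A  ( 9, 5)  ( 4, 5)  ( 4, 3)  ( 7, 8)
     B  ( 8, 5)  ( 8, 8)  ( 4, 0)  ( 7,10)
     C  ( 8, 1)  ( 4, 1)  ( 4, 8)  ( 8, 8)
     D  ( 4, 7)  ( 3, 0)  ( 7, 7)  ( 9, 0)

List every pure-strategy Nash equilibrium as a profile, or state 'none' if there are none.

Nash profiles: (D,R)

(A,P): not NE [P2→S gives 8>5]
(A,Q): not NE [P1→B gives 8>4; P2→S gives 8>5]
(A,R): not NE [P1→D gives 7>4; P2→S gives 8>3]
(A,S): not NE [P1→D gives 9>7]
(B,P): not NE [P1→A gives 9>8; P2→S gives 10>5]
(B,Q): not NE [P2→S gives 10>8]
(B,R): not NE [P1→D gives 7>4; P2→S gives 10>0]
(B,S): not NE [P1→D gives 9>7]
(C,P): not NE [P1→A gives 9>8; P2→S gives 8>1]
(C,Q): not NE [P1→B gives 8>4; P2→S gives 8>1]
(C,R): not NE [P1→D gives 7>4]
(C,S): not NE [P1→D gives 9>8]
(D,P): not NE [P1→A gives 9>4]
(D,Q): not NE [P1→B gives 8>3; P2→R gives 7>0]
(D,R): NE
(D,S): not NE [P2→R gives 7>0]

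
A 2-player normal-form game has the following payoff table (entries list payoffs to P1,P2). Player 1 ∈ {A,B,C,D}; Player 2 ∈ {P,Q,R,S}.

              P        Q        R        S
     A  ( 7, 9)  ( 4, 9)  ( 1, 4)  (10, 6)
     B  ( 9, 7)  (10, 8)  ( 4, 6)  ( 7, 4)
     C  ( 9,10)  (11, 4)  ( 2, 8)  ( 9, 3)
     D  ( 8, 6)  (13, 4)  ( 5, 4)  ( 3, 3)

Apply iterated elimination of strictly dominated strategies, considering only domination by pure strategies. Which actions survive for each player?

P2 drop R (P beats it: A:9>4 B:7>6 C:10>8 D:6>4)
P2 drop S (P beats it: A:9>6 B:7>4 C:10>3 D:6>3)
P1 drop A (B beats it: P:9>7 Q:10>4)
P1→{B,C,D} P2→{P,Q}

Remaining: P1:{B,C,D} P2:{P,Q}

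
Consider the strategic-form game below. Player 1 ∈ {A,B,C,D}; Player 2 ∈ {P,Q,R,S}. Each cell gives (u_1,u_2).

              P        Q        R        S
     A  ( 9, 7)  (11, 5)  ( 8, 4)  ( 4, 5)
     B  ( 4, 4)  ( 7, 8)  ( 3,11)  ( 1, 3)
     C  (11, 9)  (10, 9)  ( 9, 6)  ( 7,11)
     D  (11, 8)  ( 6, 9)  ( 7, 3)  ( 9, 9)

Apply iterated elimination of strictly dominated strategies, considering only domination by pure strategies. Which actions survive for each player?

IESDS → P1:{A,C,D} P2:{P,Q,S}

P1 drop B (A beats it: P:9>4 Q:11>7 R:8>3 S:4>1)
P2 drop R (P beats it: A:7>4 C:9>6 D:8>3)
P1→{A,C,D} P2→{P,Q,S}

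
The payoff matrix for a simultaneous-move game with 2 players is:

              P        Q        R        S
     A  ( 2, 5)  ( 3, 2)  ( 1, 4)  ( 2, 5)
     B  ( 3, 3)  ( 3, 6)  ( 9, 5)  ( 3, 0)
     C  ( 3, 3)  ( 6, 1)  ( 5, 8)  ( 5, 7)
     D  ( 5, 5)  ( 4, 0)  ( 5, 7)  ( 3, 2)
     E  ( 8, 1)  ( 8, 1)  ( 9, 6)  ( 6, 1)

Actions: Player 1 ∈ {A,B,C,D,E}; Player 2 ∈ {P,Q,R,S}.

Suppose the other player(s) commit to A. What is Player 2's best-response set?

u_2(P vs A) = 5
u_2(Q vs A) = 2
u_2(R vs A) = 4
u_2(S vs A) = 5
max payoff 5 at {P,S}

P2 best: {P,S}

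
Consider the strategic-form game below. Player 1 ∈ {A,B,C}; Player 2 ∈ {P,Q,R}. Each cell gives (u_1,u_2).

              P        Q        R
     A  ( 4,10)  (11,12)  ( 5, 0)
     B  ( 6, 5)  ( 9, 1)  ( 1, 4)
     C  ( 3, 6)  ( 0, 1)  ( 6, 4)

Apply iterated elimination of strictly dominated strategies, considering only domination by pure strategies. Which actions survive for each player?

P2 drop R (P beats it: A:10>0 B:5>4 C:6>4)
P1 drop C (A beats it: P:4>3 Q:11>0)
P1→{A,B} P2→{P,Q}

IESDS → P1:{A,B} P2:{P,Q}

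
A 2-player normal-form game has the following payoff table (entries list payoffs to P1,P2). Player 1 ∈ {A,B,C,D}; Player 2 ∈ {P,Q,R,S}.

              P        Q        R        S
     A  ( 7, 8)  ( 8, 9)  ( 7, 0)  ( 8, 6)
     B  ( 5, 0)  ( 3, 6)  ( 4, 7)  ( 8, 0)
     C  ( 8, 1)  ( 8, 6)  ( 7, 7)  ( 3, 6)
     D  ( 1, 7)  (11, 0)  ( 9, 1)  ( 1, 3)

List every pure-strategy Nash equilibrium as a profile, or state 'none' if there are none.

(A,P): not NE [P1→C gives 8>7; P2→Q gives 9>8]
(A,Q): not NE [P1→D gives 11>8]
(A,R): not NE [P1→D gives 9>7; P2→Q gives 9>0]
(A,S): not NE [P2→Q gives 9>6]
(B,P): not NE [P1→C gives 8>5; P2→R gives 7>0]
(B,Q): not NE [P1→D gives 11>3; P2→R gives 7>6]
(B,R): not NE [P1→D gives 9>4]
(B,S): not NE [P2→R gives 7>0]
(C,P): not NE [P2→R gives 7>1]
(C,Q): not NE [P1→D gives 11>8; P2→R gives 7>6]
(C,R): not NE [P1→D gives 9>7]
(C,S): not NE [P1→B gives 8>3; P2→R gives 7>6]
(D,P): not NE [P1→C gives 8>1]
(D,Q): not NE [P2→P gives 7>0]
(D,R): not NE [P2→P gives 7>1]
(D,S): not NE [P1→B gives 8>1; P2→P gives 7>3]

Equilibria: none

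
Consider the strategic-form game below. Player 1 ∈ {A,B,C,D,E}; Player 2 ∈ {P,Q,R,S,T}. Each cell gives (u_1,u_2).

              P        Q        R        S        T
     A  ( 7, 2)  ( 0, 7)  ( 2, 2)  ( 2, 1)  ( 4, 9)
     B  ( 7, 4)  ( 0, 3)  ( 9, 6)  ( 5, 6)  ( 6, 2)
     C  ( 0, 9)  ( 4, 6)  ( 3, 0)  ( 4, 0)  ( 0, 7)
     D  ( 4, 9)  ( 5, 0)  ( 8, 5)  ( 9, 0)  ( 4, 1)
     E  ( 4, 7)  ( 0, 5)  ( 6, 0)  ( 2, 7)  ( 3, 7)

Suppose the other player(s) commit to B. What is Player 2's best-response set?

u_2(P vs B) = 4
u_2(Q vs B) = 3
u_2(R vs B) = 6
u_2(S vs B) = 6
u_2(T vs B) = 2
max payoff 6 at {R,S}

BR_2 = {R,S}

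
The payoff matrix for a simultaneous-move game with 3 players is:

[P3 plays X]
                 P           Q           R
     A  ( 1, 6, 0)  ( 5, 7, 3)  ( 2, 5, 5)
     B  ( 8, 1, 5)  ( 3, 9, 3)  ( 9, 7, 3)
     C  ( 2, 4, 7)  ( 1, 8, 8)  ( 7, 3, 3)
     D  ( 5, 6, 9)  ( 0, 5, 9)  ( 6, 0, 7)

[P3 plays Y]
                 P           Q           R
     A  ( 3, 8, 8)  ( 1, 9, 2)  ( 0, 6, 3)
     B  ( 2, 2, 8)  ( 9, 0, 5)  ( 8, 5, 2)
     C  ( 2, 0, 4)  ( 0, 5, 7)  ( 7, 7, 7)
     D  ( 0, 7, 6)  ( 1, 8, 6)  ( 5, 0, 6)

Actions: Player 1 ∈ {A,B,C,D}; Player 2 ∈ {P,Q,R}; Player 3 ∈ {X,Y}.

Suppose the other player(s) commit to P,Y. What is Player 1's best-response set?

u_1(A vs P,Y) = 3
u_1(B vs P,Y) = 2
u_1(C vs P,Y) = 2
u_1(D vs P,Y) = 0
max payoff 3 at {A}

argmax u_1 = {A}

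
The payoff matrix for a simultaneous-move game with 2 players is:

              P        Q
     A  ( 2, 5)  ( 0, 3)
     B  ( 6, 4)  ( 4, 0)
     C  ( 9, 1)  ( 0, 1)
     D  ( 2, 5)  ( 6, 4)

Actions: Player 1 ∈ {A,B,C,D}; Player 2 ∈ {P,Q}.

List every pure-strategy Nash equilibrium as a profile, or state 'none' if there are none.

PSNE = {(C,P)}

(A,P): not NE [P1→C gives 9>2]
(A,Q): not NE [P1→D gives 6>0; P2→P gives 5>3]
(B,P): not NE [P1→C gives 9>6]
(B,Q): not NE [P1→D gives 6>4; P2→P gives 4>0]
(C,P): NE
(C,Q): not NE [P1→D gives 6>0]
(D,P): not NE [P1→C gives 9>2]
(D,Q): not NE [P2→P gives 5>4]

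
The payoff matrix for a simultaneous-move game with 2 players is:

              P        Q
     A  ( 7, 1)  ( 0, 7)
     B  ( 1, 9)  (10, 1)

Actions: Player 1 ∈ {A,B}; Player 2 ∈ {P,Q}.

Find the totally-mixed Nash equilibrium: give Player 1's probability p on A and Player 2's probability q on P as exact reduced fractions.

P1 mixes 4/7 on A; P2 mixes 5/8 on P

P1 indiff ⇒ q·7+(1-q)·0 = q·1+(1-q)·10 ⇒ q(6) = (1-q)(10) ⇒ q = 5/8
P2 indiff ⇒ p·1+(1-p)·9 = p·7+(1-p)·1 ⇒ p(-6) = (1-p)(-8) ⇒ p = 4/7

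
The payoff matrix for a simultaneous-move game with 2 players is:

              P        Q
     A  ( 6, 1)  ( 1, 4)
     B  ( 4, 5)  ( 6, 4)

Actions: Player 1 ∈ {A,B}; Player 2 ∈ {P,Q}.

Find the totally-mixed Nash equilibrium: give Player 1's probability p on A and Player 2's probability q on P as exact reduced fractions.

(p,q) = (1/4, 5/7)

P1 indiff ⇒ q·6+(1-q)·1 = q·4+(1-q)·6 ⇒ q(2) = (1-q)(5) ⇒ q = 5/7
P2 indiff ⇒ p·1+(1-p)·5 = p·4+(1-p)·4 ⇒ p(-3) = (1-p)(-1) ⇒ p = 1/4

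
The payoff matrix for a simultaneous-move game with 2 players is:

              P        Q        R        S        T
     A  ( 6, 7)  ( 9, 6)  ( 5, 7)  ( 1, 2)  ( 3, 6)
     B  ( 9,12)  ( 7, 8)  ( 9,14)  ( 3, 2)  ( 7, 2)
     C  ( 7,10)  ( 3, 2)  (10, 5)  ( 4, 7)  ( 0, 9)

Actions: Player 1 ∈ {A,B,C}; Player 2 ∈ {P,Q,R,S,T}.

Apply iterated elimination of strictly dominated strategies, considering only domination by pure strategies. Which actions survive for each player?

IESDS → P1:{B,C} P2:{P,R}

P2 drop Q (P beats it: A:7>6 B:12>8 C:10>2)
P1 drop A (B beats it: P:9>6 R:9>5 S:3>1 T:7>3)
P2 drop S (P beats it: B:12>2 C:10>7)
P2 drop T (P beats it: B:12>2 C:10>9)
P1→{B,C} P2→{P,R}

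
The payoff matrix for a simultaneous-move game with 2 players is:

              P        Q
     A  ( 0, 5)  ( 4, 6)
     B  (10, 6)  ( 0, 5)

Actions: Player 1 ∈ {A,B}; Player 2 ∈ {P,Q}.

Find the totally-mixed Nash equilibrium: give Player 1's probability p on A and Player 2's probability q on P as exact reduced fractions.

P1 indiff ⇒ q·0+(1-q)·4 = q·10+(1-q)·0 ⇒ q(-10) = (1-q)(-4) ⇒ q = 2/7
P2 indiff ⇒ p·5+(1-p)·6 = p·6+(1-p)·5 ⇒ p(-1) = (1-p)(-1) ⇒ p = 1/2

P1 mixes 1/2 on A; P2 mixes 2/7 on P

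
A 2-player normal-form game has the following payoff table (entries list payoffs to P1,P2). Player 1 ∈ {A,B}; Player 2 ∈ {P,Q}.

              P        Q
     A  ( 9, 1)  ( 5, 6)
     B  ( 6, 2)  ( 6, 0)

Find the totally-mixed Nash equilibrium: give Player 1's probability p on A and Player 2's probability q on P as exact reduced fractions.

p=2/7, q=1/4

P1 indiff ⇒ q·9+(1-q)·5 = q·6+(1-q)·6 ⇒ q(3) = (1-q)(1) ⇒ q = 1/4
P2 indiff ⇒ p·1+(1-p)·2 = p·6+(1-p)·0 ⇒ p(-5) = (1-p)(-2) ⇒ p = 2/7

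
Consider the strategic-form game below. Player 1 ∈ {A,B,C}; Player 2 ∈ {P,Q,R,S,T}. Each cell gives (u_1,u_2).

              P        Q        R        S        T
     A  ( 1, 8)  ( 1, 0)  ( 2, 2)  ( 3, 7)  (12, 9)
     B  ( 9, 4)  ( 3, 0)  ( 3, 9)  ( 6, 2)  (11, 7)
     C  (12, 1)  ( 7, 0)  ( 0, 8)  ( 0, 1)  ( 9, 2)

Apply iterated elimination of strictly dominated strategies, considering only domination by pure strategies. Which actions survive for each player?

IESDS → P1:{A,B} P2:{R,T}

P2 drop P (T beats it: A:9>8 B:7>4 C:2>1)
P2 drop Q (R beats it: A:2>0 B:9>0 C:8>0)
P1 drop C (A beats it: R:2>0 S:3>0 T:12>9)
P2 drop S (T beats it: A:9>7 B:7>2)
P1→{A,B} P2→{R,T}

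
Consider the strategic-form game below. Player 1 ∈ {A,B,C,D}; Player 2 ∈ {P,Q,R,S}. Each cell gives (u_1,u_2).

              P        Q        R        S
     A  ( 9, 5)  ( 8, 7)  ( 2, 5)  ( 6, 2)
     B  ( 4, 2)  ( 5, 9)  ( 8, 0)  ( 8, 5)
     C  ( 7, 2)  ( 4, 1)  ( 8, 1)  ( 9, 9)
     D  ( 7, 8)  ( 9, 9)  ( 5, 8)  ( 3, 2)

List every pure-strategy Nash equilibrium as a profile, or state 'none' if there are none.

(A,P): not NE [P2→Q gives 7>5]
(A,Q): not NE [P1→D gives 9>8]
(A,R): not NE [P1→C gives 8>2; P2→Q gives 7>5]
(A,S): not NE [P1→C gives 9>6; P2→Q gives 7>2]
(B,P): not NE [P1→A gives 9>4; P2→Q gives 9>2]
(B,Q): not NE [P1→D gives 9>5]
(B,R): not NE [P2→Q gives 9>0]
(B,S): not NE [P1→C gives 9>8; P2→Q gives 9>5]
(C,P): not NE [P1→A gives 9>7; P2→S gives 9>2]
(C,Q): not NE [P1→D gives 9>4; P2→S gives 9>1]
(C,R): not NE [P2→S gives 9>1]
(C,S): NE
(D,P): not NE [P1→A gives 9>7; P2→Q gives 9>8]
(D,Q): NE
(D,R): not NE [P1→C gives 8>5; P2→Q gives 9>8]
(D,S): not NE [P1→C gives 9>3; P2→Q gives 9>2]

Nash profiles: (C,S), (D,Q)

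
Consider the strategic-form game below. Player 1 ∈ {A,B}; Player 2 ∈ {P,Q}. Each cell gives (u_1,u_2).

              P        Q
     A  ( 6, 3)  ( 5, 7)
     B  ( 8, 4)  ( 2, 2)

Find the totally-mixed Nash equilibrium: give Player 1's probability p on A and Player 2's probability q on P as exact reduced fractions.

P1 indiff ⇒ q·6+(1-q)·5 = q·8+(1-q)·2 ⇒ q(-2) = (1-q)(-3) ⇒ q = 3/5
P2 indiff ⇒ p·3+(1-p)·4 = p·7+(1-p)·2 ⇒ p(-4) = (1-p)(-2) ⇒ p = 1/3

p=1/3, q=3/5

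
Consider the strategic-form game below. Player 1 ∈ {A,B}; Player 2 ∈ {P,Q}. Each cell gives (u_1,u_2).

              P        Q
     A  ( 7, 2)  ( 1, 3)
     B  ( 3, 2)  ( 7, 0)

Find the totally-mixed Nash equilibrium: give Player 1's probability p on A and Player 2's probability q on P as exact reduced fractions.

P1 mixes 2/3 on A; P2 mixes 3/5 on P

P1 indiff ⇒ q·7+(1-q)·1 = q·3+(1-q)·7 ⇒ q(4) = (1-q)(6) ⇒ q = 3/5
P2 indiff ⇒ p·2+(1-p)·2 = p·3+(1-p)·0 ⇒ p(-1) = (1-p)(-2) ⇒ p = 2/3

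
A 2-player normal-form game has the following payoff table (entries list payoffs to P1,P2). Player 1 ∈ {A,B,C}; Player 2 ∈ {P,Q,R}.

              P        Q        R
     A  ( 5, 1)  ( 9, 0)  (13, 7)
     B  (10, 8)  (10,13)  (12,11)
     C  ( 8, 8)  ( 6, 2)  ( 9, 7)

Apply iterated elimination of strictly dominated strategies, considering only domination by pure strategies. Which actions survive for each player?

P1 drop C (B beats it: P:10>8 Q:10>6 R:12>9)
P2 drop P (R beats it: A:7>1 B:11>8)
P1→{A,B} P2→{Q,R}

Remaining: P1:{A,B} P2:{Q,R}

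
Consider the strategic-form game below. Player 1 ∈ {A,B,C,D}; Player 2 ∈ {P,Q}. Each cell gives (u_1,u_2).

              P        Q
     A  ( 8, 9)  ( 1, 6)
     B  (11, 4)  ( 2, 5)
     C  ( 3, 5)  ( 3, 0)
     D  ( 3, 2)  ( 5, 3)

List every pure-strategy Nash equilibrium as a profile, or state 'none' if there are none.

(A,P): not NE [P1→B gives 11>8]
(A,Q): not NE [P1→D gives 5>1; P2→P gives 9>6]
(B,P): not NE [P2→Q gives 5>4]
(B,Q): not NE [P1→D gives 5>2]
(C,P): not NE [P1→B gives 11>3]
(C,Q): not NE [P1→D gives 5>3; P2→P gives 5>0]
(D,P): not NE [P1→B gives 11>3; P2→Q gives 3>2]
(D,Q): NE

NE set: (D,Q)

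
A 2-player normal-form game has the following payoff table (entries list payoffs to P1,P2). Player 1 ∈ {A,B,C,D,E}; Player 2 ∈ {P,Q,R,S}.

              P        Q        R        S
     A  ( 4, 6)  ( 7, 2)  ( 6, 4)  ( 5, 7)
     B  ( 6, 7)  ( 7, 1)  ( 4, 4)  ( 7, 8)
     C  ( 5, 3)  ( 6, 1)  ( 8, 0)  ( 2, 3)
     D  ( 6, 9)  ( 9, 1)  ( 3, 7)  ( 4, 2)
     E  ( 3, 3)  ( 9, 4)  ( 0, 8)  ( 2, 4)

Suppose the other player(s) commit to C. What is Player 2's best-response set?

u_2(P vs C) = 3
u_2(Q vs C) = 1
u_2(R vs C) = 0
u_2(S vs C) = 3
max payoff 3 at {P,S}

BR_2 = {P,S}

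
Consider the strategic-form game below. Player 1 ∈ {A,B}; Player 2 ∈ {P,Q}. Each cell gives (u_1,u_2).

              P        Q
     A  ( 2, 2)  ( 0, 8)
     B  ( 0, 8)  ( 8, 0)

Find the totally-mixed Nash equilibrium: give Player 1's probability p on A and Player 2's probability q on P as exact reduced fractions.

P1 indiff ⇒ q·2+(1-q)·0 = q·0+(1-q)·8 ⇒ q(2) = (1-q)(8) ⇒ q = 4/5
P2 indiff ⇒ p·2+(1-p)·8 = p·8+(1-p)·0 ⇒ p(-6) = (1-p)(-8) ⇒ p = 4/7

(p,q) = (4/7, 4/5)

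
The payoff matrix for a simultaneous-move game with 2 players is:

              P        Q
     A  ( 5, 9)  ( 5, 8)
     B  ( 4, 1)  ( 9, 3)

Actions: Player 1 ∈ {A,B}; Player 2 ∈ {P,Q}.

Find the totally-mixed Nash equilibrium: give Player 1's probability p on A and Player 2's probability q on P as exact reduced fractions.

P1 mixes 2/3 on A; P2 mixes 4/5 on P

P1 indiff ⇒ q·5+(1-q)·5 = q·4+(1-q)·9 ⇒ q(1) = (1-q)(4) ⇒ q = 4/5
P2 indiff ⇒ p·9+(1-p)·1 = p·8+(1-p)·3 ⇒ p(1) = (1-p)(2) ⇒ p = 2/3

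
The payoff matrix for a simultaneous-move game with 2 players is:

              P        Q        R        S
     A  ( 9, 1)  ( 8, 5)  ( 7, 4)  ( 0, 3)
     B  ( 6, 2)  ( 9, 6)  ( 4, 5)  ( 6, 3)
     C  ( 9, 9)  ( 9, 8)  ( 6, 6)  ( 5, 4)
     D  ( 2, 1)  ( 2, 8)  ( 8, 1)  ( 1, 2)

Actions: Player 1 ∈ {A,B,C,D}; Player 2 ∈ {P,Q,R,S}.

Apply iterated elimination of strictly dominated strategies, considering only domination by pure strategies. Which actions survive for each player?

P2 drop R (Q beats it: A:5>4 B:6>5 C:8>6 D:8>1)
P1 drop D (B beats it: P:6>2 Q:9>2 S:6>1)
P2 drop S (Q beats it: A:5>3 B:6>3 C:8>4)
P1→{A,B,C} P2→{P,Q}

Remaining: P1:{A,B,C} P2:{P,Q}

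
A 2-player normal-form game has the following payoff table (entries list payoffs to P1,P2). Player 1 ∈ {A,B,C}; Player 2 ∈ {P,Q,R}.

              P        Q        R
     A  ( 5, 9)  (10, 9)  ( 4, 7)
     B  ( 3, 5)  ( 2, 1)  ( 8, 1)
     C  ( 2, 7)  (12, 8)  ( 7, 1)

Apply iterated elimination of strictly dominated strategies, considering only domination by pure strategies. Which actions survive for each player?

P2 drop R (P beats it: A:9>7 B:5>1 C:7>1)
P1 drop B (A beats it: P:5>3 Q:10>2)
P1→{A,C} P2→{P,Q}

Remaining: P1:{A,C} P2:{P,Q}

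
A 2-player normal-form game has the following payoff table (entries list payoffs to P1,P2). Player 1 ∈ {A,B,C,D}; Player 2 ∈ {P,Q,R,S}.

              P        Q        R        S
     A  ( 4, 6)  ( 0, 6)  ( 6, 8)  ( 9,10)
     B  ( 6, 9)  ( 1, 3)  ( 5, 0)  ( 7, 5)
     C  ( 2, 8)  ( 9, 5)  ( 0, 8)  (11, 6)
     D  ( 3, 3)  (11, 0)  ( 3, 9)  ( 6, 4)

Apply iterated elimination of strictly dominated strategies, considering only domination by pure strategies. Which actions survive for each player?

P2 drop Q (S beats it: A:10>6 B:5>3 C:6>5 D:4>0)
P1 drop D (A beats it: P:4>3 R:6>3 S:9>6)
P1→{A,B,C} P2→{P,R,S}

Survivors P1:{A,B,C} P2:{P,R,S}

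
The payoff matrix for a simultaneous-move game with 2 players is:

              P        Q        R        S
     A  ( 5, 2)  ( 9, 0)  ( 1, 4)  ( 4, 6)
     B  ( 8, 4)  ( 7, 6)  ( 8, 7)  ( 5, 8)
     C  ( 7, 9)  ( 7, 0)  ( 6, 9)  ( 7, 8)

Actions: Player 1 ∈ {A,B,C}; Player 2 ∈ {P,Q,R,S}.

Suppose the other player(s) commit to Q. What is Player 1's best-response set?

argmax u_1 = {A}

u_1(A vs Q) = 9
u_1(B vs Q) = 7
u_1(C vs Q) = 7
max payoff 9 at {A}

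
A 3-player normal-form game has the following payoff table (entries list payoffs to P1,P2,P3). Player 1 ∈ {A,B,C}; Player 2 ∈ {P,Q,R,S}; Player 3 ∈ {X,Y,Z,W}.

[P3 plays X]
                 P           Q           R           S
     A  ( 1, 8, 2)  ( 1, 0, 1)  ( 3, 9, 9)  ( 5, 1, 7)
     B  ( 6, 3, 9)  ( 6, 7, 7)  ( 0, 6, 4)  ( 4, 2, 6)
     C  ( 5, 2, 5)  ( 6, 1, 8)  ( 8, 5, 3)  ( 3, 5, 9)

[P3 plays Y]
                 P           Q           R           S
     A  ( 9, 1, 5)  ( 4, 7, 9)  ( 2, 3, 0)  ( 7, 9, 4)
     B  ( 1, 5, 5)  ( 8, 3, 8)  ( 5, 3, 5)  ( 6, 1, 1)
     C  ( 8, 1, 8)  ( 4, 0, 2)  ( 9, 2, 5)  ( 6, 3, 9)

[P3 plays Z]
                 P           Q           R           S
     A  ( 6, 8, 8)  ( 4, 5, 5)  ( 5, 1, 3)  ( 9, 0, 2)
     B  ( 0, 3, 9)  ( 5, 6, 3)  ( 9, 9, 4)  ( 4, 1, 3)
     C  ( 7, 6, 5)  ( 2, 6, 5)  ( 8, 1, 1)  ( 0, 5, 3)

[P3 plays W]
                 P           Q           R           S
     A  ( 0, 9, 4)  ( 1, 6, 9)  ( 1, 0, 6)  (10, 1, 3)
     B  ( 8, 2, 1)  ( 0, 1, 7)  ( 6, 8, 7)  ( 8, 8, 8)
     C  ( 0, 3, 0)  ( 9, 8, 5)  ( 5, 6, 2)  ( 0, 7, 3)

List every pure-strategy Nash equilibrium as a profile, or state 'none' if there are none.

(A,P,X): not NE [P1→B gives 6>1; P2→R gives 9>8; P3→Z gives 8>2]
(A,P,Y): not NE [P2→S gives 9>1; P3→Z gives 8>5]
(A,P,Z): not NE [P1→C gives 7>6]
(A,P,W): not NE [P1→B gives 8>0; P3→Z gives 8>4]
(A,Q,X): not NE [P1→C gives 6>1; P2→R gives 9>0; P3→W gives 9>1]
(A,Q,Y): not NE [P1→B gives 8>4; P2→S gives 9>7]
(A,Q,Z): not NE [P1→B gives 5>4; P2→P gives 8>5; P3→W gives 9>5]
(A,Q,W): not NE [P1→C gives 9>1; P2→P gives 9>6]
(A,R,X): not NE [P1→C gives 8>3]
(A,R,Y): not NE [P1→C gives 9>2; P2→S gives 9>3; P3→X gives 9>0]
(A,R,Z): not NE [P1→B gives 9>5; P2→P gives 8>1; P3→X gives 9>3]
(A,R,W): not NE [P1→B gives 6>1; P2→P gives 9>0; P3→X gives 9>6]
(A,S,X): not NE [P2→R gives 9>1]
(A,S,Y): not NE [P3→X gives 7>4]
(A,S,Z): not NE [P2→P gives 8>0; P3→X gives 7>2]
(A,S,W): not NE [P2→P gives 9>1; P3→X gives 7>3]
(B,P,X): not NE [P2→Q gives 7>3]
(B,P,Y): not NE [P1→A gives 9>1; P3→Z gives 9>5]
(B,P,Z): not NE [P1→C gives 7>0; P2→R gives 9>3]
(B,P,W): not NE [P2→S gives 8>2; P3→Z gives 9>1]
(B,Q,X): not NE [P3→Y gives 8>7]
(B,Q,Y): not NE [P2→P gives 5>3]
(B,Q,Z): not NE [P2→R gives 9>6; P3→Y gives 8>3]
(B,Q,W): not NE [P1→C gives 9>0; P2→S gives 8>1; P3→Y gives 8>7]
(B,R,X): not NE [P1→C gives 8>0; P2→Q gives 7>6; P3→W gives 7>4]
(B,R,Y): not NE [P1→C gives 9>5; P2→P gives 5>3; P3→W gives 7>5]
(B,R,Z): not NE [P3→W gives 7>4]
(B,R,W): NE
(B,S,X): not NE [P1→A gives 5>4; P2→Q gives 7>2; P3→W gives 8>6]
(B,S,Y): not NE [P1→A gives 7>6; P2→P gives 5>1; P3→W gives 8>1]
(B,S,Z): not NE [P1→A gives 9>4; P2→R gives 9>1; P3→W gives 8>3]
(B,S,W): not NE [P1→A gives 10>8]
(C,P,X): not NE [P1→B gives 6>5; P2→S gives 5>2; P3→Y gives 8>5]
(C,P,Y): not NE [P1→A gives 9>8; P2→S gives 3>1]
(C,P,Z): not NE [P3→Y gives 8>5]
(C,P,W): not NE [P1→B gives 8>0; P2→Q gives 8>3; P3→Y gives 8>0]
(C,Q,X): not NE [P2→S gives 5>1]
(C,Q,Y): not NE [P1→B gives 8>4; P2→S gives 3>0; P3→X gives 8>2]
(C,Q,Z): not NE [P1→B gives 5>2; P3→X gives 8>5]
(C,Q,W): not NE [P3→X gives 8>5]
(C,R,X): not NE [P3→Y gives 5>3]
(C,R,Y): not NE [P2→S gives 3>2]
(C,R,Z): not NE [P1→B gives 9>8; P2→Q gives 6>1; P3→Y gives 5>1]
(C,R,W): not NE [P1→B gives 6>5; P2→Q gives 8>6; P3→Y gives 5>2]
(C,S,X): not NE [P1→A gives 5>3]
(C,S,Y): not NE [P1→A gives 7>6]
(C,S,Z): not NE [P1→A gives 9>0; P2→Q gives 6>5; P3→Y gives 9>3]
(C,S,W): not NE [P1→A gives 10>0; P2→Q gives 8>7; P3→Y gives 9>3]

Nash profiles: (B,R,W)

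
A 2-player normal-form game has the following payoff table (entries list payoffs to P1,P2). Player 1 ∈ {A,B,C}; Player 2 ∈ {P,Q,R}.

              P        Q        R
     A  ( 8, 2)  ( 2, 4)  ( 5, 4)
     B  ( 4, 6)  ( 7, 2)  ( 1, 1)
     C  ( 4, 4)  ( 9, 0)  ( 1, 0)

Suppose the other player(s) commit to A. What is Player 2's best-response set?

P2 best: {Q,R}

u_2(P vs A) = 2
u_2(Q vs A) = 4
u_2(R vs A) = 4
max payoff 4 at {Q,R}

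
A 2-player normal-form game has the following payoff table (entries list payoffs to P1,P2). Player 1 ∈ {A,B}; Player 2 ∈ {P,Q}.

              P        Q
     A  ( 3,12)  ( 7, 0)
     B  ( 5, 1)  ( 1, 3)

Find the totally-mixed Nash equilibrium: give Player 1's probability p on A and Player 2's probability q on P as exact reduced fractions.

P1 mixes 1/7 on A; P2 mixes 3/4 on P

P1 indiff ⇒ q·3+(1-q)·7 = q·5+(1-q)·1 ⇒ q(-2) = (1-q)(-6) ⇒ q = 3/4
P2 indiff ⇒ p·12+(1-p)·1 = p·0+(1-p)·3 ⇒ p(12) = (1-p)(2) ⇒ p = 1/7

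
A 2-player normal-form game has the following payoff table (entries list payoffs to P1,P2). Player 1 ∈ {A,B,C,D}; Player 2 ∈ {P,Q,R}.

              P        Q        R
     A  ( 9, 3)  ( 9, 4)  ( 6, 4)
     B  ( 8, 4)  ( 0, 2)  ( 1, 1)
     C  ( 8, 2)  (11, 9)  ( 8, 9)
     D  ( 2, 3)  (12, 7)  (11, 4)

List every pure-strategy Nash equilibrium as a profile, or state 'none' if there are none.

PSNE = {(D,Q)}

(A,P): not NE [P2→R gives 4>3]
(A,Q): not NE [P1→D gives 12>9]
(A,R): not NE [P1→D gives 11>6]
(B,P): not NE [P1→A gives 9>8]
(B,Q): not NE [P1→D gives 12>0; P2→P gives 4>2]
(B,R): not NE [P1→D gives 11>1; P2→P gives 4>1]
(C,P): not NE [P1→A gives 9>8; P2→R gives 9>2]
(C,Q): not NE [P1→D gives 12>11]
(C,R): not NE [P1→D gives 11>8]
(D,P): not NE [P1→A gives 9>2; P2→Q gives 7>3]
(D,Q): NE
(D,R): not NE [P2→Q gives 7>4]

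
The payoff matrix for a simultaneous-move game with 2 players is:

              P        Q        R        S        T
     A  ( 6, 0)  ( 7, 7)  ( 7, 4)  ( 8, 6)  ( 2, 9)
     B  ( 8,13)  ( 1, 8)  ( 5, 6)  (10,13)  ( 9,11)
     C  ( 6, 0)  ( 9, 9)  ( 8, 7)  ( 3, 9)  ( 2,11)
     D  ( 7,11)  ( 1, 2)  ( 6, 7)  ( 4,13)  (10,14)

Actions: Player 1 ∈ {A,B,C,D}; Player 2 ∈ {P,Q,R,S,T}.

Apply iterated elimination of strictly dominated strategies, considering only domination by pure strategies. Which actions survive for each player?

Survivors P1:{B,D} P2:{P,S,T}

P2 drop Q (T beats it: A:9>7 B:11>8 C:11>9 D:14>2)
P2 drop R (S beats it: A:6>4 B:13>6 C:9>7 D:13>7)
P1 drop A (B beats it: P:8>6 S:10>8 T:9>2)
P1 drop C (B beats it: P:8>6 S:10>3 T:9>2)
P1→{B,D} P2→{P,S,T}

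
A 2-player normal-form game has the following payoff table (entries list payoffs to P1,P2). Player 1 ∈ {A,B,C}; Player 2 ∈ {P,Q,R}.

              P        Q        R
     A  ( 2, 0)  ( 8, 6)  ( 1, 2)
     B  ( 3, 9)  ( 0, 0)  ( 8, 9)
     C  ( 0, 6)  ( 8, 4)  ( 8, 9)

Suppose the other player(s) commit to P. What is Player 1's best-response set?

u_1(A vs P) = 2
u_1(B vs P) = 3
u_1(C vs P) = 0
max payoff 3 at {B}

BR_1 = {B}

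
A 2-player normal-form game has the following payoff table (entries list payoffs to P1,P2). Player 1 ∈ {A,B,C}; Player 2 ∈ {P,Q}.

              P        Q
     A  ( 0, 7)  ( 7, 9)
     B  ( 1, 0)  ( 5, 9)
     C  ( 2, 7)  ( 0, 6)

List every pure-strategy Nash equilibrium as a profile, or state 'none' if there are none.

(A,P): not NE [P1→C gives 2>0; P2→Q gives 9>7]
(A,Q): NE
(B,P): not NE [P1→C gives 2>1; P2→Q gives 9>0]
(B,Q): not NE [P1→A gives 7>5]
(C,P): NE
(C,Q): not NE [P1→A gives 7>0; P2→P gives 7>6]

Nash profiles: (A,Q), (C,P)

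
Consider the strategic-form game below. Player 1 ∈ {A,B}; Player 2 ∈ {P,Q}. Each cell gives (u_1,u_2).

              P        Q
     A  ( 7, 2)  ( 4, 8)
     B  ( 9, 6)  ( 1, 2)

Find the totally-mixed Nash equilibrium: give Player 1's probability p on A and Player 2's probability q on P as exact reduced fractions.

P1 indiff ⇒ q·7+(1-q)·4 = q·9+(1-q)·1 ⇒ q(-2) = (1-q)(-3) ⇒ q = 3/5
P2 indiff ⇒ p·2+(1-p)·6 = p·8+(1-p)·2 ⇒ p(-6) = (1-p)(-4) ⇒ p = 2/5

P1 mixes 2/5 on A; P2 mixes 3/5 on P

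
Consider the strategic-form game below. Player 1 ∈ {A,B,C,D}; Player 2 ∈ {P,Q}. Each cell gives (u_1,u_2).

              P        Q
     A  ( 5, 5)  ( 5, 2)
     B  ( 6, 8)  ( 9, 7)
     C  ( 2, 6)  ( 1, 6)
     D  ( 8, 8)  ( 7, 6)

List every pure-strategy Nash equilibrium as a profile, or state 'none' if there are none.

(A,P): not NE [P1→D gives 8>5]
(A,Q): not NE [P1→B gives 9>5; P2→P gives 5>2]
(B,P): not NE [P1→D gives 8>6]
(B,Q): not NE [P2→P gives 8>7]
(C,P): not NE [P1→D gives 8>2]
(C,Q): not NE [P1→B gives 9>1]
(D,P): NE
(D,Q): not NE [P1→B gives 9>7; P2→P gives 8>6]

PSNE = {(D,P)}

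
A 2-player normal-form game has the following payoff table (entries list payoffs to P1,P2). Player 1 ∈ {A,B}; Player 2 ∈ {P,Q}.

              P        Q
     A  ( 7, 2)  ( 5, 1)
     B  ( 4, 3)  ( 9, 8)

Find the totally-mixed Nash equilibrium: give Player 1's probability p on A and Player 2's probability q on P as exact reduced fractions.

P1 mixes 5/6 on A; P2 mixes 4/7 on P

P1 indiff ⇒ q·7+(1-q)·5 = q·4+(1-q)·9 ⇒ q(3) = (1-q)(4) ⇒ q = 4/7
P2 indiff ⇒ p·2+(1-p)·3 = p·1+(1-p)·8 ⇒ p(1) = (1-p)(5) ⇒ p = 5/6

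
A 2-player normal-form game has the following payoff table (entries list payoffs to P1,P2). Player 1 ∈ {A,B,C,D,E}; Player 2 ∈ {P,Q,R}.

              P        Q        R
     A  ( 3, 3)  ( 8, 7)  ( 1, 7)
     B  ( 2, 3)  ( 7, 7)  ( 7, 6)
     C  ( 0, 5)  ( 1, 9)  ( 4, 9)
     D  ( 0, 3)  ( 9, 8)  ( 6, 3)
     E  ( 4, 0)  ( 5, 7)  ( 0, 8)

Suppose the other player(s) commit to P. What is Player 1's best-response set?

P1 best: {E}

u_1(A vs P) = 3
u_1(B vs P) = 2
u_1(C vs P) = 0
u_1(D vs P) = 0
u_1(E vs P) = 4
max payoff 4 at {E}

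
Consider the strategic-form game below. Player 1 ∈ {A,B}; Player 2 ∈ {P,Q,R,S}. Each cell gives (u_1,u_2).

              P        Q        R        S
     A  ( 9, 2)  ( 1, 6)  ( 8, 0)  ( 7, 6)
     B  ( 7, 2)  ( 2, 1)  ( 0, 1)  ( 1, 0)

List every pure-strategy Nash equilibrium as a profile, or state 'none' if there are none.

Nash profiles: (A,S)

(A,P): not NE [P2→S gives 6>2]
(A,Q): not NE [P1→B gives 2>1]
(A,R): not NE [P2→S gives 6>0]
(A,S): NE
(B,P): not NE [P1→A gives 9>7]
(B,Q): not NE [P2→P gives 2>1]
(B,R): not NE [P1→A gives 8>0; P2→P gives 2>1]
(B,S): not NE [P1→A gives 7>1; P2→P gives 2>0]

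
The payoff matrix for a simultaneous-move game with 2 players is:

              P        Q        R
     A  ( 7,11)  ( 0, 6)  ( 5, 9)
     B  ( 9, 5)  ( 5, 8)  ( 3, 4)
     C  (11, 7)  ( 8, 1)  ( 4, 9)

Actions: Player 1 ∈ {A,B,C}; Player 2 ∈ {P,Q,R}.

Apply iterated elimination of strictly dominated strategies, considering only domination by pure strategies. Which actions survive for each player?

P1 drop B (C beats it: P:11>9 Q:8>5 R:4>3)
P2 drop Q (P beats it: A:11>6 C:7>1)
P1→{A,C} P2→{P,R}

IESDS → P1:{A,C} P2:{P,R}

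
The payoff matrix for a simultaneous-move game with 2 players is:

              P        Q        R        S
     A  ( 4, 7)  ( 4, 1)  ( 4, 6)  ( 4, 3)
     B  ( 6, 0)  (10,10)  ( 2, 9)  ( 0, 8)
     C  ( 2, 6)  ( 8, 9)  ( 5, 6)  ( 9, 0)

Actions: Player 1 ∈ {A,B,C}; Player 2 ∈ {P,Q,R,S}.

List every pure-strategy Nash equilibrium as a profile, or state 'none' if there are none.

(A,P): not NE [P1→B gives 6>4]
(A,Q): not NE [P1→B gives 10>4; P2→P gives 7>1]
(A,R): not NE [P1→C gives 5>4; P2→P gives 7>6]
(A,S): not NE [P1→C gives 9>4; P2→P gives 7>3]
(B,P): not NE [P2→Q gives 10>0]
(B,Q): NE
(B,R): not NE [P1→C gives 5>2; P2→Q gives 10>9]
(B,S): not NE [P1→C gives 9>0; P2→Q gives 10>8]
(C,P): not NE [P1→B gives 6>2; P2→Q gives 9>6]
(C,Q): not NE [P1→B gives 10>8]
(C,R): not NE [P2→Q gives 9>6]
(C,S): not NE [P2→Q gives 9>0]

Nash profiles: (B,Q)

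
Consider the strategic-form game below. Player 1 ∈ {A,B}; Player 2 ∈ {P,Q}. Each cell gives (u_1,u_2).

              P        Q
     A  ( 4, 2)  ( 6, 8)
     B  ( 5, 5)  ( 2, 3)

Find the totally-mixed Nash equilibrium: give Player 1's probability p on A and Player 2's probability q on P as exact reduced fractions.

P1 indiff ⇒ q·4+(1-q)·6 = q·5+(1-q)·2 ⇒ q(-1) = (1-q)(-4) ⇒ q = 4/5
P2 indiff ⇒ p·2+(1-p)·5 = p·8+(1-p)·3 ⇒ p(-6) = (1-p)(-2) ⇒ p = 1/4

(p,q) = (1/4, 4/5)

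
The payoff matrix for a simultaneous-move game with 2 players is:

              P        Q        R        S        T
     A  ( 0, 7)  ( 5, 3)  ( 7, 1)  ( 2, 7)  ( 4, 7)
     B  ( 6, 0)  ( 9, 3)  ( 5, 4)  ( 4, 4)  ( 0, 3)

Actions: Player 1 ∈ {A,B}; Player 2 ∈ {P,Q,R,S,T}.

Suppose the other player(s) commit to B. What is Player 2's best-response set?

u_2(P vs B) = 0
u_2(Q vs B) = 3
u_2(R vs B) = 4
u_2(S vs B) = 4
u_2(T vs B) = 3
max payoff 4 at {R,S}

argmax u_2 = {R,S}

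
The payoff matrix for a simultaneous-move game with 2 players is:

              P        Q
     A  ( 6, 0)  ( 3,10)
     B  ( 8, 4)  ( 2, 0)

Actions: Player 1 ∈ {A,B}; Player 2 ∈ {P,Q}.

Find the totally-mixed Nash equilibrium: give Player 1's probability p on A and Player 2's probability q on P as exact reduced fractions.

P1 indiff ⇒ q·6+(1-q)·3 = q·8+(1-q)·2 ⇒ q(-2) = (1-q)(-1) ⇒ q = 1/3
P2 indiff ⇒ p·0+(1-p)·4 = p·10+(1-p)·0 ⇒ p(-10) = (1-p)(-4) ⇒ p = 2/7

p=2/7, q=1/3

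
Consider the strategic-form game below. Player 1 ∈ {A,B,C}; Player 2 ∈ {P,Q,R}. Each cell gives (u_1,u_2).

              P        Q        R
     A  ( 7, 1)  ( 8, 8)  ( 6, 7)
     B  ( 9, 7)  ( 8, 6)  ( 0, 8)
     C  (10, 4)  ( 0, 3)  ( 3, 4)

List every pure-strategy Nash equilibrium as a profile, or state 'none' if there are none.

(A,P): not NE [P1→C gives 10>7; P2→Q gives 8>1]
(A,Q): NE
(A,R): not NE [P2→Q gives 8>7]
(B,P): not NE [P1→C gives 10>9; P2→R gives 8>7]
(B,Q): not NE [P2→R gives 8>6]
(B,R): not NE [P1→A gives 6>0]
(C,P): NE
(C,Q): not NE [P1→B gives 8>0; P2→R gives 4>3]
(C,R): not NE [P1→A gives 6>3]

Nash profiles: (A,Q), (C,P)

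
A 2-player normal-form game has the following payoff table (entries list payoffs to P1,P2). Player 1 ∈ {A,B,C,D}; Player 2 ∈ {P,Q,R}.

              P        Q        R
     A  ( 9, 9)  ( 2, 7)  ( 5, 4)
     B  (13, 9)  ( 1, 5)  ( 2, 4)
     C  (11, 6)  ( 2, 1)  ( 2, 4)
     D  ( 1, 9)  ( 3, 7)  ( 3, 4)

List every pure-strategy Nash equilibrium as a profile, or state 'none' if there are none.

NE set: (B,P)

(A,P): not NE [P1→B gives 13>9]
(A,Q): not NE [P1→D gives 3>2; P2→P gives 9>7]
(A,R): not NE [P2→P gives 9>4]
(B,P): NE
(B,Q): not NE [P1→D gives 3>1; P2→P gives 9>5]
(B,R): not NE [P1→A gives 5>2; P2→P gives 9>4]
(C,P): not NE [P1→B gives 13>11]
(C,Q): not NE [P1→D gives 3>2; P2→P gives 6>1]
(C,R): not NE [P1→A gives 5>2; P2→P gives 6>4]
(D,P): not NE [P1→B gives 13>1]
(D,Q): not NE [P2→P gives 9>7]
(D,R): not NE [P1→A gives 5>3; P2→P gives 9>4]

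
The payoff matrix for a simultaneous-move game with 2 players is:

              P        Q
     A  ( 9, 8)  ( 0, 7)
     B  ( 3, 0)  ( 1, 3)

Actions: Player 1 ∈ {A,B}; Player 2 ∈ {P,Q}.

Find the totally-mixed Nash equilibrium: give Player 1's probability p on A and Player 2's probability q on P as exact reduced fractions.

P1 indiff ⇒ q·9+(1-q)·0 = q·3+(1-q)·1 ⇒ q(6) = (1-q)(1) ⇒ q = 1/7
P2 indiff ⇒ p·8+(1-p)·0 = p·7+(1-p)·3 ⇒ p(1) = (1-p)(3) ⇒ p = 3/4

p=3/4, q=1/7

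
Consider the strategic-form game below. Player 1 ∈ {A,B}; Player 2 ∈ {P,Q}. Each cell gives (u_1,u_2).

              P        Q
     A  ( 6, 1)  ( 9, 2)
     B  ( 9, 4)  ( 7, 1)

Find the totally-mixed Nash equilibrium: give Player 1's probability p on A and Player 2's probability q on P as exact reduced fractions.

(p,q) = (3/4, 2/5)

P1 indiff ⇒ q·6+(1-q)·9 = q·9+(1-q)·7 ⇒ q(-3) = (1-q)(-2) ⇒ q = 2/5
P2 indiff ⇒ p·1+(1-p)·4 = p·2+(1-p)·1 ⇒ p(-1) = (1-p)(-3) ⇒ p = 3/4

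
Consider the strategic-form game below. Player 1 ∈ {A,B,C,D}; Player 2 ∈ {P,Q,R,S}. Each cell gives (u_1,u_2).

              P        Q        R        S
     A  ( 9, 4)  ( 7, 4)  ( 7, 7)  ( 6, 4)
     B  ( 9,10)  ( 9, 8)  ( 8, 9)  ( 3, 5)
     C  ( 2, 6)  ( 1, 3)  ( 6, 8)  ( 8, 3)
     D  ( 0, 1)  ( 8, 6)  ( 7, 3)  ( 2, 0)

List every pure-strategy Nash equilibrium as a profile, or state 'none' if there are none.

(A,P): not NE [P2→R gives 7>4]
(A,Q): not NE [P1→B gives 9>7; P2→R gives 7>4]
(A,R): not NE [P1→B gives 8>7]
(A,S): not NE [P1→C gives 8>6; P2→R gives 7>4]
(B,P): NE
(B,Q): not NE [P2→P gives 10>8]
(B,R): not NE [P2→P gives 10>9]
(B,S): not NE [P1→C gives 8>3; P2→P gives 10>5]
(C,P): not NE [P1→B gives 9>2; P2→R gives 8>6]
(C,Q): not NE [P1→B gives 9>1; P2→R gives 8>3]
(C,R): not NE [P1→B gives 8>6]
(C,S): not NE [P2→R gives 8>3]
(D,P): not NE [P1→B gives 9>0; P2→Q gives 6>1]
(D,Q): not NE [P1→B gives 9>8]
(D,R): not NE [P1→B gives 8>7; P2→Q gives 6>3]
(D,S): not NE [P1→C gives 8>2; P2→Q gives 6>0]

Nash profiles: (B,P)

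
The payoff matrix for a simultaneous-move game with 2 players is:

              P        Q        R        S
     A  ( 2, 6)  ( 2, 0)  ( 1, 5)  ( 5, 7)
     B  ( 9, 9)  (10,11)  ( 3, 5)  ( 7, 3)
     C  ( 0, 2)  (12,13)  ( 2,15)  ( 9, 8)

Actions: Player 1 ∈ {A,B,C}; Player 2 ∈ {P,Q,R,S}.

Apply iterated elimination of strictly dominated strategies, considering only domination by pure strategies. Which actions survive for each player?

Remaining: P1:{B,C} P2:{Q,R}

P1 drop A (B beats it: P:9>2 Q:10>2 R:3>1 S:7>5)
P2 drop P (Q beats it: B:11>9 C:13>2)
P2 drop S (Q beats it: B:11>3 C:13>8)
P1→{B,C} P2→{Q,R}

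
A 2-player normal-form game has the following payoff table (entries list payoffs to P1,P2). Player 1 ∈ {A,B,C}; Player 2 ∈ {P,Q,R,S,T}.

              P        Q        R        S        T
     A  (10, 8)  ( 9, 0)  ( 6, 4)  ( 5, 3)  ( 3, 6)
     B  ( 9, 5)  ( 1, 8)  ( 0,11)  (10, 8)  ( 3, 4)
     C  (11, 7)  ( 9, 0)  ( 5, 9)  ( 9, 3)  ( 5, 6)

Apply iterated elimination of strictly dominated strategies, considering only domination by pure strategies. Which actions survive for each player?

P2 drop Q (R beats it: A:4>0 B:11>8 C:9>0)
P2 drop S (R beats it: A:4>3 B:11>8 C:9>3)
P1 drop B (C beats it: P:11>9 R:5>0 T:5>3)
P2 drop T (P beats it: A:8>6 C:7>6)
P1→{A,C} P2→{P,R}

Survivors P1:{A,C} P2:{P,R}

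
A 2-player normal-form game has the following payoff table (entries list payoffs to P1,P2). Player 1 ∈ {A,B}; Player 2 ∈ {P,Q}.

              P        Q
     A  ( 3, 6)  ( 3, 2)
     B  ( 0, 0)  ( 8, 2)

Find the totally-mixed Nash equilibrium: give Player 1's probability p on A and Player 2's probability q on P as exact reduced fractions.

P1 indiff ⇒ q·3+(1-q)·3 = q·0+(1-q)·8 ⇒ q(3) = (1-q)(5) ⇒ q = 5/8
P2 indiff ⇒ p·6+(1-p)·0 = p·2+(1-p)·2 ⇒ p(4) = (1-p)(2) ⇒ p = 1/3

p=1/3, q=5/8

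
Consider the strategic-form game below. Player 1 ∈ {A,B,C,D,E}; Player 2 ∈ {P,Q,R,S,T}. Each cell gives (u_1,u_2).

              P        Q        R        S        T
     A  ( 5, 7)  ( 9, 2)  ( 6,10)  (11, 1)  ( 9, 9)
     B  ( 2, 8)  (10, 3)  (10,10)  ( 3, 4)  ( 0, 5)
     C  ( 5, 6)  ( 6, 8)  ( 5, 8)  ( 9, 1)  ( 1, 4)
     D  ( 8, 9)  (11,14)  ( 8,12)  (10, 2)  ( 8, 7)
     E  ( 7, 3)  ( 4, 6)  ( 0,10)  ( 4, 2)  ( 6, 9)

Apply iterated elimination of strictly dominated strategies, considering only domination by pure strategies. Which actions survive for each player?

IESDS → P1:{B,D} P2:{Q,R}

P1 drop C (D beats it: P:8>5 Q:11>6 R:8>5 S:10>9 T:8>1)
P1 drop E (D beats it: P:8>7 Q:11>4 R:8>0 S:10>4 T:8>6)
P2 drop P (R beats it: A:10>7 B:10>8 D:12>9)
P2 drop S (R beats it: A:10>1 B:10>4 D:12>2)
P2 drop T (R beats it: A:10>9 B:10>5 D:12>7)
P1 drop A (B beats it: Q:10>9 R:10>6)
P1→{B,D} P2→{Q,R}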